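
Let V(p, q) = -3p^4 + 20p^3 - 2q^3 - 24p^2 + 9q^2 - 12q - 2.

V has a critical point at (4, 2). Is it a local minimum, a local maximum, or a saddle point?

local maximum

The mixed partial ∂²V/∂p∂q is 0, so the Hessian at any point is diag(V_pp, V_qq) = diag(12(-3p^2 + 10p - 4), 6(-2q + 3)).
At (4, 2): H = diag(-144, -6).
Both eigenvalues are negative, so H is negative definite: a local maximum.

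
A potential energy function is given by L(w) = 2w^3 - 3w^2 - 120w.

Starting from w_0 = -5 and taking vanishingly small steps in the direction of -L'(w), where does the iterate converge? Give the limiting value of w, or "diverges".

diverges

L'(w) = 6(w - 5)(w + 4), so L'(-5) = 60.
Gradient descent moves in the -L' direction, i.e. w is decreasing.
There is no critical point below w=-5, and L' keeps the same sign, so the iterate runs off to −∞.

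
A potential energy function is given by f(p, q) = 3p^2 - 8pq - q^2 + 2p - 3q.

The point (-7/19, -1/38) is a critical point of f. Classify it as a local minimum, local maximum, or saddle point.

saddle point

The Hessian of f is constant: H = [[6, -8], [-8, -2]].
det(H) = 6·(-2) − (-8)² = -76.
Since det(H) < 0, H is indefinite and the critical point is a saddle point.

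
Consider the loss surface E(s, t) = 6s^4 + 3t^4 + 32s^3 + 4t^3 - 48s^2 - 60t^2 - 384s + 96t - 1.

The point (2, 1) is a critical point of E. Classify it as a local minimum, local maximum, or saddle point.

The mixed partial ∂²E/∂s∂t is 0, so the Hessian at any point is diag(E_ss, E_tt) = diag(24(3s^2 + 8s - 4), 12(3t^2 + 2t - 10)).
At (2, 1): H = diag(576, -60).
The eigenvalues have opposite signs, so H is indefinite: a saddle point.

saddle point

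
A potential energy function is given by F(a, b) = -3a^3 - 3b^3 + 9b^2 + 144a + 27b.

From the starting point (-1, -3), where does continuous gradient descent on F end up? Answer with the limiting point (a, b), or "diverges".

F is separable, so gradient descent decouples: a follows -∂F/∂a, b follows -∂F/∂b.
∂F/∂a = -9(a - 4)(a + 4); at a=-1 this is 135, so a decreases.
∂F/∂b = -9(b - 3)(b + 1); at b=-3 this is -108, so b increases.
a converges to its nearest critical value -4 (a local min of the a-part); b converges to -1. The iterate converges to (-4, -1).

(-4, -1)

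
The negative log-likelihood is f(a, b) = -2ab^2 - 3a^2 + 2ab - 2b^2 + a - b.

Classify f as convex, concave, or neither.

neither

The term -2ab^2 is cubic, so the Hessian is not constant.
∂²f/∂b² = -4a - 4, which takes both signs as a varies (negative for sufficiently large a). A diagonal entry of the Hessian changing sign means the Hessian is neither positive- nor negative-semidefinite on all of R^2.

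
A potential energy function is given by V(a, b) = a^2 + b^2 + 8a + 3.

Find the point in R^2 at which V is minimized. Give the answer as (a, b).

(-4, 0)

V(a,b) separates as P(a) + Q(b) + 3, so its minimum is min P + min Q + 3.
P'(a) = 2a + 8 vanishes at a ∈ {-4}; Q'(b) = 2b vanishes at b ∈ {0}.
Local minima of P (where P''>0): P(-4)=-16. Local minima of Q: Q(0)=0.
So the global minimum of V is P(-4) + Q(0) + 3 = -16 + 0 + 3 = -13, attained at (-4, 0).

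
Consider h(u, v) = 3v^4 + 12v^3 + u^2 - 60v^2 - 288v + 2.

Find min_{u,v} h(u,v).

-835

h(u,v) separates as P(u) + Q(v) + 2, so its minimum is min P + min Q + 2.
P'(u) = 2u vanishes at u ∈ {0}; Q'(v) = 12(v - 3)(v + 2)(v + 4) vanishes at v ∈ {-4, -2, 3}.
Local minima of P (where P''>0): P(0)=0. Local minima of Q: Q(-4)=192, Q(3)=-837.
So the global minimum of h is P(0) + Q(3) + 2 = 0 − 837 + 2 = -835, attained at (0, 3).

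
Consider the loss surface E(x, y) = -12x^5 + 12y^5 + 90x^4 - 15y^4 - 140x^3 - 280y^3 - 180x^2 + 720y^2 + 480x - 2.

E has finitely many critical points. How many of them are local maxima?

E separates as a function of x plus a function of y, so ∇E=0 decouples.
∂E/∂x = -60(x - 4)(x - 2)(x - 1)(x + 1) = 0 at x ∈ {-1, 1, 2, 4}; ∂E/∂y = 60y(y - 3)(y - 2)(y + 4) = 0 at y ∈ {-4, 0, 2, 3}.
The Hessian is diagonal: diag(E_xx, E_yy). Second derivatives: E_xx(-1)=1800, E_xx(1)=-360, E_xx(2)=360, E_xx(4)=-1800; E_yy(-4)=-10080, E_yy(0)=1440, E_yy(2)=-720, E_yy(3)=1260.
Local maxima occur where both diagonal entries negative: (1, -4), (1, 2), (4, -4), (4, 2). Count: 4.

4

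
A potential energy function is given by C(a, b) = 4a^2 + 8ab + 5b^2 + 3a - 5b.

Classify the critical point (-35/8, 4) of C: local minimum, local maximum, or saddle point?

The Hessian of C is constant: H = [[8, 8], [8, 10]].
det(H) = 8·10 − 8² = 16.
det(H) > 0 and tr(H) = 18 > 0, so H is positive definite and the point is a local minimum.

local minimum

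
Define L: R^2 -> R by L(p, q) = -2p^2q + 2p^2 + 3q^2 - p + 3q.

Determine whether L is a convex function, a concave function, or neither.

The term -2p^2q is cubic, so the Hessian is not constant.
∂²L/∂p² = -4q + 4, which takes both signs as q varies (negative for sufficiently large q). A diagonal entry of the Hessian changing sign means the Hessian is neither positive- nor negative-semidefinite on all of R^2.

neither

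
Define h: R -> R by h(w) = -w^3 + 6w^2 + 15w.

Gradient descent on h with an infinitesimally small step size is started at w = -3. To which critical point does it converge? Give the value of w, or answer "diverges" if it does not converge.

h'(w) = -3(w - 5)(w + 1), so h'(-3) = -48.
Gradient descent moves in the -h' direction, i.e. w is increasing.
The nearest critical point in that direction is w = -1, where h'' = 18 > 0 (a local minimum). The iterate converges there.

-1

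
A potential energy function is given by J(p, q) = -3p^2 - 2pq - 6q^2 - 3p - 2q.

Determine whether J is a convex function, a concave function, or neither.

concave

J is quadratic, so its Hessian is the constant matrix H = [[-6, -2], [-2, -12]].
det(H) = 68, tr(H) = -18.
det(H) > 0 and tr(H) < 0, so H is negative definite everywhere: concave.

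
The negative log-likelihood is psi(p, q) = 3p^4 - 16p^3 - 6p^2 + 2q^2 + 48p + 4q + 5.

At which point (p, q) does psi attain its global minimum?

psi(p,q) separates as A(p) + B(q) + 5, so its minimum is min A + min B + 5.
A'(p) = 12(p - 4)(p - 1)(p + 1) vanishes at p ∈ {-1, 1, 4}; B'(q) = 4q + 4 vanishes at q ∈ {-1}.
Local minima of A (where A''>0): A(-1)=-35, A(4)=-160. Local minima of B: B(-1)=-2.
So the global minimum of psi is A(4) + B(-1) + 5 = -160 − 2 + 5 = -157, attained at (4, -1).

(4, -1)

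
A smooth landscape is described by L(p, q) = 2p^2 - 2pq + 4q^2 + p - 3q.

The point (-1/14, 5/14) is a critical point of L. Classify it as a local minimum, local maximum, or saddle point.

The Hessian of L is constant: H = [[4, -2], [-2, 8]].
det(H) = 4·8 − (-2)² = 28.
det(H) > 0 and tr(H) = 12 > 0, so H is positive definite and the point is a local minimum.

local minimum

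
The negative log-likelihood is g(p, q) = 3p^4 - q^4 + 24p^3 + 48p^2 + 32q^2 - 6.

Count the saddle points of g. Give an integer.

g separates as a function of p plus a function of q, so ∇g=0 decouples.
∂g/∂p = 12p(p + 2)(p + 4) = 0 at p ∈ {-4, -2, 0}; ∂g/∂q = -4q(q - 4)(q + 4) = 0 at q ∈ {-4, 0, 4}.
The Hessian is diagonal: diag(g_pp, g_qq). Second derivatives: g_pp(-4)=96, g_pp(-2)=-48, g_pp(0)=96; g_qq(-4)=-128, g_qq(0)=64, g_qq(4)=-128.
Saddle points occur where the two diagonal entries have opposite signs: (-4, -4), (-4, 4), (-2, 0), (0, -4), (0, 4). Count: 5.

5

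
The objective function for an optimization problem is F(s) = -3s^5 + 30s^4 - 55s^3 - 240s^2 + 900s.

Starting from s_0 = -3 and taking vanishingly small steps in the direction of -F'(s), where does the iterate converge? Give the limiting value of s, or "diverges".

-2

F'(s) = -15(s - 5)(s - 3)(s - 2)(s + 2), so F'(-3) = -3600.
Gradient descent moves in the -F' direction, i.e. s is increasing.
The nearest critical point in that direction is s = -2, where F'' = 2100 > 0 (a local minimum). The iterate converges there.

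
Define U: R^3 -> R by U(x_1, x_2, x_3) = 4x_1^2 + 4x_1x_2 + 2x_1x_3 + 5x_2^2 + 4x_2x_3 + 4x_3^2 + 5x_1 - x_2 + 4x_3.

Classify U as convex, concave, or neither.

U is quadratic, so its Hessian is the constant matrix H = [[8, 4, 2], [4, 10, 4], [2, 4, 8]].
Leading principal minors: 8, 64, 408.
All positive ⇒ H ≻ 0 ⇒ convex.

convex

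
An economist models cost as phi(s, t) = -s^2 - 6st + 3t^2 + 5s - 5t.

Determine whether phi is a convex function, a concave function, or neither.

neither

phi is quadratic, so its Hessian is the constant matrix H = [[-2, -6], [-6, 6]].
det(H) = -48, tr(H) = 4.
det(H) < 0, so H is indefinite: neither convex nor concave.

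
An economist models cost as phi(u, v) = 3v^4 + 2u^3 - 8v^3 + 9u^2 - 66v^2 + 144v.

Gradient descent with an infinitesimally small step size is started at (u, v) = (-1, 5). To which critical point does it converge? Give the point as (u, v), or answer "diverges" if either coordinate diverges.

(0, 4)

phi is separable, so gradient descent decouples: u follows -∂phi/∂u, v follows -∂phi/∂v.
∂phi/∂u = 6u(u + 3); at u=-1 this is -12, so u increases.
∂phi/∂v = 12(v - 4)(v - 1)(v + 3); at v=5 this is 384, so v decreases.
u converges to its nearest critical value 0 (a local min of the u-part); v converges to 4. The iterate converges to (0, 4).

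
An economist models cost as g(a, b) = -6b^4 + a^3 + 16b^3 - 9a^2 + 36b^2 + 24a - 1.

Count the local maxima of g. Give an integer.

2

g separates as a function of a plus a function of b, so ∇g=0 decouples.
∂g/∂a = 3(a - 4)(a - 2) = 0 at a ∈ {2, 4}; ∂g/∂b = -24b(b - 3)(b + 1) = 0 at b ∈ {-1, 0, 3}.
The Hessian is diagonal: diag(g_aa, g_bb). Second derivatives: g_aa(2)=-6, g_aa(4)=6; g_bb(-1)=-96, g_bb(0)=72, g_bb(3)=-288.
Local maxima occur where both diagonal entries negative: (2, -1), (2, 3). Count: 2.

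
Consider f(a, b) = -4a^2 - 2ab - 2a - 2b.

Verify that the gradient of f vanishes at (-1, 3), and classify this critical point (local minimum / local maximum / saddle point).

∇f = (-8a - 2b - 2, -2a - 2); substituting (-1, 3) gives ∇f = (0, 0), so (-1, 3) is indeed a critical point.
The Hessian of f is constant: H = [[-8, -2], [-2, 0]].
det(H) = (-8)·0 − (-2)² = -4.
Since det(H) < 0, H is indefinite and the critical point is a saddle point.

saddle point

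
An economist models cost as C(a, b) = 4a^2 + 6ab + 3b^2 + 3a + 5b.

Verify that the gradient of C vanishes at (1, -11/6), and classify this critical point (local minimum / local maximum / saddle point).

∇C = (8a + 6b + 3, 6a + 6b + 5); substituting (1, -11/6) gives ∇C = (0, 0), so (1, -11/6) is indeed a critical point.
The Hessian of C is constant: H = [[8, 6], [6, 6]].
det(H) = 8·6 − 6² = 12.
det(H) > 0 and tr(H) = 14 > 0, so H is positive definite and the point is a local minimum.

local minimum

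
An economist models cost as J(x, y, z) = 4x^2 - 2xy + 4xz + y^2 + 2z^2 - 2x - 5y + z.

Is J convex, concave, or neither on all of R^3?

convex

J is quadratic, so its Hessian is the constant matrix H = [[8, -2, 4], [-2, 2, 0], [4, 0, 4]].
Leading principal minors: 8, 12, 16.
All positive ⇒ H ≻ 0 ⇒ convex.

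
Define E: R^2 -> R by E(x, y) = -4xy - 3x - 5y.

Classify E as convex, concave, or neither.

E is quadratic, so its Hessian is the constant matrix H = [[0, -4], [-4, 0]].
det(H) = -16, tr(H) = 0.
det(H) < 0, so H is indefinite: neither convex nor concave.

neither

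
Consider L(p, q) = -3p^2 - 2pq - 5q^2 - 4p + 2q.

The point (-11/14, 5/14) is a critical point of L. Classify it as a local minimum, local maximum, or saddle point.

local maximum

The Hessian of L is constant: H = [[-6, -2], [-2, -10]].
det(H) = (-6)·(-10) − (-2)² = 56.
det(H) > 0 and tr(H) = -16 < 0, so H is negative definite and the point is a local maximum.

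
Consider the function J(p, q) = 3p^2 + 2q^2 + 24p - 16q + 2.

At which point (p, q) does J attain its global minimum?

J(p,q) separates as A(p) + B(q) + 2, so its minimum is min A + min B + 2.
A'(p) = 6p + 24 vanishes at p ∈ {-4}; B'(q) = 4q - 16 vanishes at q ∈ {4}.
Local minima of A (where A''>0): A(-4)=-48. Local minima of B: B(4)=-32.
So the global minimum of J is A(-4) + B(4) + 2 = -48 − 32 + 2 = -78, attained at (-4, 4).

(-4, 4)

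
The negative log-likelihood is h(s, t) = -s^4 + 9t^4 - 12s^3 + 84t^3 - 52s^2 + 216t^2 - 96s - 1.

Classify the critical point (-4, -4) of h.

The mixed partial ∂²h/∂s∂t is 0, so the Hessian at any point is diag(h_ss, h_tt) = diag(-4(3s^2 + 18s + 26), 36(3t^2 + 14t + 12)).
At (-4, -4): H = diag(-8, 144).
The eigenvalues have opposite signs, so H is indefinite: a saddle point.

saddle point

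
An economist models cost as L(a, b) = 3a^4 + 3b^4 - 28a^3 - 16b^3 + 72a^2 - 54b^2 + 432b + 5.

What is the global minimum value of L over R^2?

L(a,b) separates as P(a) + Q(b) + 5, so its minimum is min P + min Q + 5.
P'(a) = 12a(a - 4)(a - 3) vanishes at a ∈ {0, 3, 4}; Q'(b) = 12(b - 4)(b - 3)(b + 3) vanishes at b ∈ {-3, 3, 4}.
Local minima of P (where P''>0): P(0)=0, P(4)=128. Local minima of Q: Q(-3)=-1107, Q(4)=608.
So the global minimum of L is P(0) + Q(-3) + 5 = 0 − 1107 + 5 = -1102, attained at (0, -3).

-1102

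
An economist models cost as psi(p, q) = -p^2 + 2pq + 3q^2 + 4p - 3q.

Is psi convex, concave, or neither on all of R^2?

psi is quadratic, so its Hessian is the constant matrix H = [[-2, 2], [2, 6]].
det(H) = -16, tr(H) = 4.
det(H) < 0, so H is indefinite: neither convex nor concave.

neither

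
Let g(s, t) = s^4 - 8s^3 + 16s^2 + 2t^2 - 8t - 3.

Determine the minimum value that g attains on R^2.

g(s,t) separates as P(s) + Q(t) − 3, so its minimum is min P + min Q − 3.
P'(s) = 4s(s - 4)(s - 2) vanishes at s ∈ {0, 2, 4}; Q'(t) = 4(t - 2) vanishes at t ∈ {2}.
Local minima of P (where P''>0): P(0)=0, P(4)=0. Local minima of Q: Q(2)=-8.
So the global minimum of g is P(0) + Q(2) − 3 = 0 − 8 − 3 = -11, attained at (0, 2).

-11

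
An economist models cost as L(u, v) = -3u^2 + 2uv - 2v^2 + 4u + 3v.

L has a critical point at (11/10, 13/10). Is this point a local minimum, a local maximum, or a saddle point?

local maximum

The Hessian of L is constant: H = [[-6, 2], [2, -4]].
det(H) = (-6)·(-4) − 2² = 20.
det(H) > 0 and tr(H) = -10 < 0, so H is negative definite and the point is a local maximum.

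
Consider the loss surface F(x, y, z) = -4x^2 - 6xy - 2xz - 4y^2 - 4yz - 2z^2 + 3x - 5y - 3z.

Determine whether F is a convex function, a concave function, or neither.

F is quadratic, so its Hessian is the constant matrix H = [[-8, -6, -2], [-6, -8, -4], [-2, -4, -4]].
Leading principal minors: -8, 28, -48.
Signs alternate −, +, − ⇒ H ≺ 0 ⇒ concave.

concave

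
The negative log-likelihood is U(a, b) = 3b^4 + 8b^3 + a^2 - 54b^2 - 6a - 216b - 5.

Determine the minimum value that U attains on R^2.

U(a,b) separates as P(a) + Q(b) − 5, so its minimum is min P + min Q − 5.
P'(a) = 2a - 6 vanishes at a ∈ {3}; Q'(b) = 12(b - 3)(b + 2)(b + 3) vanishes at b ∈ {-3, -2, 3}.
Local minima of P (where P''>0): P(3)=-9. Local minima of Q: Q(-3)=189, Q(3)=-675.
So the global minimum of U is P(3) + Q(3) − 5 = -9 − 675 − 5 = -689, attained at (3, 3).

-689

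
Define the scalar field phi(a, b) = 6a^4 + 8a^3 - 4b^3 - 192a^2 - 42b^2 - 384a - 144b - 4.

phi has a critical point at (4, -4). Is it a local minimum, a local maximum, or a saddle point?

local minimum

The mixed partial ∂²phi/∂a∂b is 0, so the Hessian at any point is diag(phi_aa, phi_bb) = diag(24(3a^2 + 2a - 16), -12(2b + 7)).
At (4, -4): H = diag(960, 12).
Both eigenvalues are positive, so H is positive definite: a local minimum.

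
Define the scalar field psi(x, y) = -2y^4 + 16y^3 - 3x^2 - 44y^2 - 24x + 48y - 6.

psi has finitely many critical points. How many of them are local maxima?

psi separates as a function of x plus a function of y, so ∇psi=0 decouples.
∂psi/∂x = -6(x + 4) = 0 at x ∈ {-4}; ∂psi/∂y = -8(y - 3)(y - 2)(y - 1) = 0 at y ∈ {1, 2, 3}.
The Hessian is diagonal: diag(psi_xx, psi_yy). Second derivatives: psi_xx(-4)=-6; psi_yy(1)=-16, psi_yy(2)=8, psi_yy(3)=-16.
Local maxima occur where both diagonal entries negative: (-4, 1), (-4, 3). Count: 2.

2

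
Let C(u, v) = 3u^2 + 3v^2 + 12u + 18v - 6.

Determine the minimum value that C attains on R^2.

-45

C(u,v) separates as P(u) + Q(v) − 6, so its minimum is min P + min Q − 6.
P'(u) = 6u + 12 vanishes at u ∈ {-2}; Q'(v) = 6v + 18 vanishes at v ∈ {-3}.
Local minima of P (where P''>0): P(-2)=-12. Local minima of Q: Q(-3)=-27.
So the global minimum of C is P(-2) + Q(-3) − 6 = -12 − 27 − 6 = -45, attained at (-2, -3).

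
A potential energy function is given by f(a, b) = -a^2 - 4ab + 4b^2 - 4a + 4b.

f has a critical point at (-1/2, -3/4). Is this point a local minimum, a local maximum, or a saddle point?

saddle point

The Hessian of f is constant: H = [[-2, -4], [-4, 8]].
det(H) = (-2)·8 − (-4)² = -32.
Since det(H) < 0, H is indefinite and the critical point is a saddle point.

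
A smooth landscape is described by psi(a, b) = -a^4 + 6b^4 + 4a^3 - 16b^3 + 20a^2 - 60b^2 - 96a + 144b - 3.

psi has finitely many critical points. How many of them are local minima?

2

psi separates as a function of a plus a function of b, so ∇psi=0 decouples.
∂psi/∂a = -4(a - 4)(a - 2)(a + 3) = 0 at a ∈ {-3, 2, 4}; ∂psi/∂b = 24(b - 3)(b - 1)(b + 2) = 0 at b ∈ {-2, 1, 3}.
The Hessian is diagonal: diag(psi_aa, psi_bb). Second derivatives: psi_aa(-3)=-140, psi_aa(2)=40, psi_aa(4)=-56; psi_bb(-2)=360, psi_bb(1)=-144, psi_bb(3)=240.
Local minima occur where both diagonal entries positive: (2, -2), (2, 3). Count: 2.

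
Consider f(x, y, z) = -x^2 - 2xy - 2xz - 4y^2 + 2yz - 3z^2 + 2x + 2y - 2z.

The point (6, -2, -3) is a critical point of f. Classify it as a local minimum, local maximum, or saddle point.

local maximum

The Hessian is constant: H = [[-2, -2, -2], [-2, -8, 2], [-2, 2, -6]].
Leading principal minors: Δ₁ = -2, Δ₂ = 12, Δ₃ = -16.
The minors alternate sign starting negative (−, +, −), so H is negative definite: a local maximum.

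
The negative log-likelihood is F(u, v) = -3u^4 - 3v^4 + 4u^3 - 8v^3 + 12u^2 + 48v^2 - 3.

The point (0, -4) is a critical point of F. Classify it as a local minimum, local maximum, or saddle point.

The mixed partial ∂²F/∂u∂v is 0, so the Hessian at any point is diag(F_uu, F_vv) = diag(12(-3u^2 + 2u + 2), 12(-3v^2 - 4v + 8)).
At (0, -4): H = diag(24, -288).
The eigenvalues have opposite signs, so H is indefinite: a saddle point.

saddle point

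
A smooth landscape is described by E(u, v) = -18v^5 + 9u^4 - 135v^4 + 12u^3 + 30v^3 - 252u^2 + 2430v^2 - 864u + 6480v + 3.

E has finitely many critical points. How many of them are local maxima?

2

E separates as a function of u plus a function of v, so ∇E=0 decouples.
∂E/∂u = 36(u - 4)(u + 2)(u + 3) = 0 at u ∈ {-3, -2, 4}; ∂E/∂v = -90(v - 3)(v + 2)(v + 3)(v + 4) = 0 at v ∈ {-4, -3, -2, 3}.
The Hessian is diagonal: diag(E_uu, E_vv). Second derivatives: E_uu(-3)=252, E_uu(-2)=-216, E_uu(4)=1512; E_vv(-4)=1260, E_vv(-3)=-540, E_vv(-2)=900, E_vv(3)=-18900.
Local maxima occur where both diagonal entries negative: (-2, -3), (-2, 3). Count: 2.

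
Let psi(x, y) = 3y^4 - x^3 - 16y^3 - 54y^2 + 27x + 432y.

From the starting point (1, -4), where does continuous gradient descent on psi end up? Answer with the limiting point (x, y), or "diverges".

psi is separable, so gradient descent decouples: x follows -∂psi/∂x, y follows -∂psi/∂y.
∂psi/∂x = -3(x - 3)(x + 3); at x=1 this is 24, so x decreases.
∂psi/∂y = 12(y - 4)(y - 3)(y + 3); at y=-4 this is -672, so y increases.
x converges to its nearest critical value -3 (a local min of the x-part); y converges to -3. The iterate converges to (-3, -3).

(-3, -3)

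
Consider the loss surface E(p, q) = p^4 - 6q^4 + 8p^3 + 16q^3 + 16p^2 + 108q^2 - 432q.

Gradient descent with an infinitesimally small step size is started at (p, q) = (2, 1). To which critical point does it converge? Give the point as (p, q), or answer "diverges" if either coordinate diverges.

E is separable, so gradient descent decouples: p follows -∂E/∂p, q follows -∂E/∂q.
∂E/∂p = 4p(p + 2)(p + 4); at p=2 this is 192, so p decreases.
∂E/∂q = -24(q - 3)(q - 2)(q + 3); at q=1 this is -192, so q increases.
p converges to its nearest critical value 0 (a local min of the p-part); q converges to 2. The iterate converges to (0, 2).

(0, 2)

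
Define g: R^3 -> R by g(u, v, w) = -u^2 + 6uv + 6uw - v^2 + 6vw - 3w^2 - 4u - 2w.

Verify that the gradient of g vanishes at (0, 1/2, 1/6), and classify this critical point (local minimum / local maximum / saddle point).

∇g = (-2u + 6v + 6w - 4, 6u - 2v + 6w, 6u + 6v - 6w - 2); substituting (0, 1/2, 1/6) gives ∇g = (0, 0, 0), so (0, 1/2, 1/6) is indeed a critical point.
The Hessian is constant: H = [[-2, 6, 6], [6, -2, 6], [6, 6, -6]].
Leading principal minors: Δ₁ = -2, Δ₂ = -32, Δ₃ = 768.
The minors fit neither the all-positive nor the alternating-sign pattern, so H is indefinite: a saddle point.

saddle point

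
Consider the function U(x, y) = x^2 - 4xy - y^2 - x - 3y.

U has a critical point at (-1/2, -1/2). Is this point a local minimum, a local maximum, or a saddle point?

The Hessian of U is constant: H = [[2, -4], [-4, -2]].
det(H) = 2·(-2) − (-4)² = -20.
Since det(H) < 0, H is indefinite and the critical point is a saddle point.

saddle point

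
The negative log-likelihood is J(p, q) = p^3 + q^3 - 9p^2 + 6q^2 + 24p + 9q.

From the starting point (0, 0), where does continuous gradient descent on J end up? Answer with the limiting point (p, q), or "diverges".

J is separable, so gradient descent decouples: p follows -∂J/∂p, q follows -∂J/∂q.
∂J/∂p = 3(p - 4)(p - 2); at p=0 this is 24, so p decreases.
∂J/∂q = 3(q + 1)(q + 3); at q=0 this is 9, so q decreases.
The p-coordinate has no critical point in that direction and runs off to infinity.

diverges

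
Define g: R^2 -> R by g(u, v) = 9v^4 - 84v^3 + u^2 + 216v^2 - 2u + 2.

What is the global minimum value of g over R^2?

g(u,v) separates as P(u) + Q(v) + 2, so its minimum is min P + min Q + 2.
P'(u) = 2u - 2 vanishes at u ∈ {1}; Q'(v) = 36v(v - 4)(v - 3) vanishes at v ∈ {0, 3, 4}.
Local minima of P (where P''>0): P(1)=-1. Local minima of Q: Q(0)=0, Q(4)=384.
So the global minimum of g is P(1) + Q(0) + 2 = -1 + 0 + 2 = 1, attained at (1, 0).

1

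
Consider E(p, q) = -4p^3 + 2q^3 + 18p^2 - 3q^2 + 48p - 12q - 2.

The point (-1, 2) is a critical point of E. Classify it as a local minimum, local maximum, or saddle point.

local minimum

The mixed partial ∂²E/∂p∂q is 0, so the Hessian at any point is diag(E_pp, E_qq) = diag(12(-2p + 3), 6(2q - 1)).
At (-1, 2): H = diag(60, 18).
Both eigenvalues are positive, so H is positive definite: a local minimum.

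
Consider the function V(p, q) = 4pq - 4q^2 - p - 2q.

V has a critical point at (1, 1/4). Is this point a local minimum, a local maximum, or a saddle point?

saddle point

The Hessian of V is constant: H = [[0, 4], [4, -8]].
det(H) = 0·(-8) − 4² = -16.
Since det(H) < 0, H is indefinite and the critical point is a saddle point.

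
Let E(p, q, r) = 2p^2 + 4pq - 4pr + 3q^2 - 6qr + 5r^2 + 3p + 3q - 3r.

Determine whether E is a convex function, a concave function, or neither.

convex

E is quadratic, so its Hessian is the constant matrix H = [[4, 4, -4], [4, 6, -6], [-4, -6, 10]].
Leading principal minors: 4, 8, 32.
All positive ⇒ H ≻ 0 ⇒ convex.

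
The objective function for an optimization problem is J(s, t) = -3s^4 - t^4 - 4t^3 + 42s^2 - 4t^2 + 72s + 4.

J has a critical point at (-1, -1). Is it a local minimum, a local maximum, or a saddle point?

local minimum

The mixed partial ∂²J/∂s∂t is 0, so the Hessian at any point is diag(J_ss, J_tt) = diag(12(-3s^2 + 7), -4(3t^2 + 6t + 2)).
At (-1, -1): H = diag(48, 4).
Both eigenvalues are positive, so H is positive definite: a local minimum.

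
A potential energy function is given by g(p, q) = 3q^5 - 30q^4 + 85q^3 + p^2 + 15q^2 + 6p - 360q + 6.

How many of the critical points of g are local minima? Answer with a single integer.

g separates as a function of p plus a function of q, so ∇g=0 decouples.
∂g/∂p = 2(p + 3) = 0 at p ∈ {-3}; ∂g/∂q = 15(q - 4)(q - 3)(q - 2)(q + 1) = 0 at q ∈ {-1, 2, 3, 4}.
The Hessian is diagonal: diag(g_pp, g_qq). Second derivatives: g_pp(-3)=2; g_qq(-1)=-900, g_qq(2)=90, g_qq(3)=-60, g_qq(4)=150.
Local minima occur where both diagonal entries positive: (-3, 2), (-3, 4). Count: 2.

2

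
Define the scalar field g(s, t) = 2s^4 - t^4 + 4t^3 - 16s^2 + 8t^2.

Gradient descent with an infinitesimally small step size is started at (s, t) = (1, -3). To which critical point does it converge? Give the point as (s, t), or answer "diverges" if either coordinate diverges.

diverges

g is separable, so gradient descent decouples: s follows -∂g/∂s, t follows -∂g/∂t.
∂g/∂s = 8s(s - 2)(s + 2); at s=1 this is -24, so s increases.
∂g/∂t = -4t(t - 4)(t + 1); at t=-3 this is 168, so t decreases.
The t-coordinate has no critical point in that direction and runs off to infinity.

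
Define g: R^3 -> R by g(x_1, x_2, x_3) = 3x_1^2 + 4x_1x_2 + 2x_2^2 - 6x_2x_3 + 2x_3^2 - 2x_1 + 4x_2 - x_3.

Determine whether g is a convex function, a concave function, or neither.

g is quadratic, so its Hessian is the constant matrix H = [[6, 4, 0], [4, 4, -6], [0, -6, 4]].
Leading principal minors: 6, 8, -184.
Neither pattern holds ⇒ H is indefinite ⇒ neither convex nor concave.

neither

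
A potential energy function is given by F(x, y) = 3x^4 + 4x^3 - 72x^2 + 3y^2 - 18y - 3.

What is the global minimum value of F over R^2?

F(x,y) separates as P(x) + Q(y) − 3, so its minimum is min P + min Q − 3.
P'(x) = 12x(x - 3)(x + 4) vanishes at x ∈ {-4, 0, 3}; Q'(y) = 6y - 18 vanishes at y ∈ {3}.
Local minima of P (where P''>0): P(-4)=-640, P(3)=-297. Local minima of Q: Q(3)=-27.
So the global minimum of F is P(-4) + Q(3) − 3 = -640 − 27 − 3 = -670, attained at (-4, 3).

-670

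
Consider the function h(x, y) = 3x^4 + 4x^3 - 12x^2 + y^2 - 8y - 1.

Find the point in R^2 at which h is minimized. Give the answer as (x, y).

h(x,y) separates as P(x) + Q(y) − 1, so its minimum is min P + min Q − 1.
P'(x) = 12x(x - 1)(x + 2) vanishes at x ∈ {-2, 0, 1}; Q'(y) = 2y - 8 vanishes at y ∈ {4}.
Local minima of P (where P''>0): P(-2)=-32, P(1)=-5. Local minima of Q: Q(4)=-16.
So the global minimum of h is P(-2) + Q(4) − 1 = -32 − 16 − 1 = -49, attained at (-2, 4).

(-2, 4)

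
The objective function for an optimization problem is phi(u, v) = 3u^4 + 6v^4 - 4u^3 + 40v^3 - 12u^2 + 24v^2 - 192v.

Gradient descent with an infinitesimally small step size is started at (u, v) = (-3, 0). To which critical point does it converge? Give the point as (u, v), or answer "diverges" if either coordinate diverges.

phi is separable, so gradient descent decouples: u follows -∂phi/∂u, v follows -∂phi/∂v.
∂phi/∂u = 12u(u - 2)(u + 1); at u=-3 this is -360, so u increases.
∂phi/∂v = 24(v - 1)(v + 2)(v + 4); at v=0 this is -192, so v increases.
u converges to its nearest critical value -1 (a local min of the u-part); v converges to 1. The iterate converges to (-1, 1).

(-1, 1)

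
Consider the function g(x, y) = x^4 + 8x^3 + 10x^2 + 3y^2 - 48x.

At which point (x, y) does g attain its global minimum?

g(x,y) separates as P(x) + Q(y), so its minimum is min P + min Q.
P'(x) = 4(x - 1)(x + 3)(x + 4) vanishes at x ∈ {-4, -3, 1}; Q'(y) = 6y vanishes at y ∈ {0}.
Local minima of P (where P''>0): P(-4)=96, P(1)=-29. Local minima of Q: Q(0)=0.
So the global minimum of g is P(1) + Q(0) = -29 + 0 = -29, attained at (1, 0).

(1, 0)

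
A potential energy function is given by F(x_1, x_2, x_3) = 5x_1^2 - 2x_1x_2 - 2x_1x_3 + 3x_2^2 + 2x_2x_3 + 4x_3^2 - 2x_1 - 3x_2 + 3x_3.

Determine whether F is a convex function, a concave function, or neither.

F is quadratic, so its Hessian is the constant matrix H = [[10, -2, -2], [-2, 6, 2], [-2, 2, 8]].
Leading principal minors: 10, 56, 400.
All positive ⇒ H ≻ 0 ⇒ convex.

convex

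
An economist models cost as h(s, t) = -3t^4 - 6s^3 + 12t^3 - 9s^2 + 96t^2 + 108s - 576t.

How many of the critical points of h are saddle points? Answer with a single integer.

h separates as a function of s plus a function of t, so ∇h=0 decouples.
∂h/∂s = -18(s - 2)(s + 3) = 0 at s ∈ {-3, 2}; ∂h/∂t = -12(t - 4)(t - 3)(t + 4) = 0 at t ∈ {-4, 3, 4}.
The Hessian is diagonal: diag(h_ss, h_tt). Second derivatives: h_ss(-3)=90, h_ss(2)=-90; h_tt(-4)=-672, h_tt(3)=84, h_tt(4)=-96.
Saddle points occur where the two diagonal entries have opposite signs: (-3, -4), (-3, 4), (2, 3). Count: 3.

3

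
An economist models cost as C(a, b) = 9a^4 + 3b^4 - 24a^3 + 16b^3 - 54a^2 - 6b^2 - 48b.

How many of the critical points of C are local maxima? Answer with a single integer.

C separates as a function of a plus a function of b, so ∇C=0 decouples.
∂C/∂a = 36a(a - 3)(a + 1) = 0 at a ∈ {-1, 0, 3}; ∂C/∂b = 12(b - 1)(b + 1)(b + 4) = 0 at b ∈ {-4, -1, 1}.
The Hessian is diagonal: diag(C_aa, C_bb). Second derivatives: C_aa(-1)=144, C_aa(0)=-108, C_aa(3)=432; C_bb(-4)=180, C_bb(-1)=-72, C_bb(1)=120.
Local maxima occur where both diagonal entries negative: (0, -1). Count: 1.

1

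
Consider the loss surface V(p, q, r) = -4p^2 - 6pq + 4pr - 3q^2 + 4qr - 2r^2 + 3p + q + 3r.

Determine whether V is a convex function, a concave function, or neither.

V is quadratic, so its Hessian is the constant matrix H = [[-8, -6, 4], [-6, -6, 4], [4, 4, -4]].
Leading principal minors: -8, 12, -16.
Signs alternate −, +, − ⇒ H ≺ 0 ⇒ concave.

concave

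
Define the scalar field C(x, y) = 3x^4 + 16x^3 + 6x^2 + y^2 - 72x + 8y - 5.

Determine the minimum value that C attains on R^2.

-68

C(x,y) separates as P(x) + Q(y) − 5, so its minimum is min P + min Q − 5.
P'(x) = 12(x - 1)(x + 2)(x + 3) vanishes at x ∈ {-3, -2, 1}; Q'(y) = 2y + 8 vanishes at y ∈ {-4}.
Local minima of P (where P''>0): P(-3)=81, P(1)=-47. Local minima of Q: Q(-4)=-16.
So the global minimum of C is P(1) + Q(-4) − 5 = -47 − 16 − 5 = -68, attained at (1, -4).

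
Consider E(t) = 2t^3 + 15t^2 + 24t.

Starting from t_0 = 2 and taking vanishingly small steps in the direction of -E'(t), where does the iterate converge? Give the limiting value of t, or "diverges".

-1

E'(t) = 6(t + 1)(t + 4), so E'(2) = 108.
Gradient descent moves in the -E' direction, i.e. t is decreasing.
The nearest critical point in that direction is t = -1, where E'' = 18 > 0 (a local minimum). The iterate converges there.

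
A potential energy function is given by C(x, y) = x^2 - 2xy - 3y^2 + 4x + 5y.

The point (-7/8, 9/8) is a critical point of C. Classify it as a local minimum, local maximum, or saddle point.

The Hessian of C is constant: H = [[2, -2], [-2, -6]].
det(H) = 2·(-6) − (-2)² = -16.
Since det(H) < 0, H is indefinite and the critical point is a saddle point.

saddle point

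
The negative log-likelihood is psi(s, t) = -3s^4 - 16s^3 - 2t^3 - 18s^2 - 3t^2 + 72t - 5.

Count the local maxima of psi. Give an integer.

psi separates as a function of s plus a function of t, so ∇psi=0 decouples.
∂psi/∂s = -12s(s + 1)(s + 3) = 0 at s ∈ {-3, -1, 0}; ∂psi/∂t = -6(t - 3)(t + 4) = 0 at t ∈ {-4, 3}.
The Hessian is diagonal: diag(psi_ss, psi_tt). Second derivatives: psi_ss(-3)=-72, psi_ss(-1)=24, psi_ss(0)=-36; psi_tt(-4)=42, psi_tt(3)=-42.
Local maxima occur where both diagonal entries negative: (-3, 3), (0, 3). Count: 2.

2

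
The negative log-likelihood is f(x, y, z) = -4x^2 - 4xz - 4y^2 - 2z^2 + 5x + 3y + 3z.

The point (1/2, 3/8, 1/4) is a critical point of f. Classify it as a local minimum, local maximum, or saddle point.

The Hessian is constant: H = [[-8, 0, -4], [0, -8, 0], [-4, 0, -4]].
Leading principal minors: Δ₁ = -8, Δ₂ = 64, Δ₃ = -128.
The minors alternate sign starting negative (−, +, −), so H is negative definite: a local maximum.

local maximum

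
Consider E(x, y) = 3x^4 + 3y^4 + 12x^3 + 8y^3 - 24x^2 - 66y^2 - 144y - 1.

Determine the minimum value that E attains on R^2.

E(x,y) separates as P(x) + Q(y) − 1, so its minimum is min P + min Q − 1.
P'(x) = 12x(x - 1)(x + 4) vanishes at x ∈ {-4, 0, 1}; Q'(y) = 12(y - 3)(y + 1)(y + 4) vanishes at y ∈ {-4, -1, 3}.
Local minima of P (where P''>0): P(-4)=-384, P(1)=-9. Local minima of Q: Q(-4)=-224, Q(3)=-567.
So the global minimum of E is P(-4) + Q(3) − 1 = -384 − 567 − 1 = -952, attained at (-4, 3).

-952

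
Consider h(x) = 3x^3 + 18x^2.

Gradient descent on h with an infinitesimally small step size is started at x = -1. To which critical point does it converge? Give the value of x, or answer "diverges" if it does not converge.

0

h'(x) = 9x(x + 4), so h'(-1) = -27.
Gradient descent moves in the -h' direction, i.e. x is increasing.
The nearest critical point in that direction is x = 0, where h'' = 36 > 0 (a local minimum). The iterate converges there.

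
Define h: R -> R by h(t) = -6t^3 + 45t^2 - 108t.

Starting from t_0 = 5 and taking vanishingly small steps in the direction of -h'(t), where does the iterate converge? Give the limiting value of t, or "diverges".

diverges

h'(t) = -18(t - 3)(t - 2), so h'(5) = -108.
Gradient descent moves in the -h' direction, i.e. t is increasing.
There is no critical point above t=5, and h' keeps the same sign, so the iterate runs off to +∞.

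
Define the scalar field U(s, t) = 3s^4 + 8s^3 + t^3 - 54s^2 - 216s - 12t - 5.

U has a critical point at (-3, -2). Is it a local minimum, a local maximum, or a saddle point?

The mixed partial ∂²U/∂s∂t is 0, so the Hessian at any point is diag(U_ss, U_tt) = diag(12(3s^2 + 4s - 9), 6t).
At (-3, -2): H = diag(72, -12).
The eigenvalues have opposite signs, so H is indefinite: a saddle point.

saddle point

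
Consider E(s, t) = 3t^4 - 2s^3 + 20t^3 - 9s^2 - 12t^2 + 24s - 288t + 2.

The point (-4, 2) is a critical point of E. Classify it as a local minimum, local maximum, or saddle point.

The mixed partial ∂²E/∂s∂t is 0, so the Hessian at any point is diag(E_ss, E_tt) = diag(-6(2s + 3), 12(3t^2 + 10t - 2)).
At (-4, 2): H = diag(30, 360).
Both eigenvalues are positive, so H is positive definite: a local minimum.

local minimum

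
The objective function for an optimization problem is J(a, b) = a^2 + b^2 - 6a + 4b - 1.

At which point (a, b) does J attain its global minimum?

J(a,b) separates as P(a) + Q(b) − 1, so its minimum is min P + min Q − 1.
P'(a) = 2a - 6 vanishes at a ∈ {3}; Q'(b) = 2b + 4 vanishes at b ∈ {-2}.
Local minima of P (where P''>0): P(3)=-9. Local minima of Q: Q(-2)=-4.
So the global minimum of J is P(3) + Q(-2) − 1 = -9 − 4 − 1 = -14, attained at (3, -2).

(3, -2)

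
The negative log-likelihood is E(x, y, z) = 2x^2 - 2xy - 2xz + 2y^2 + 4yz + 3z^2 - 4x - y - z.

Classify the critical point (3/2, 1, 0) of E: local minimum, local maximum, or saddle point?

The Hessian is constant: H = [[4, -2, -2], [-2, 4, 4], [-2, 4, 6]].
Leading principal minors: Δ₁ = 4, Δ₂ = 12, Δ₃ = 24.
All leading minors are positive, so H is positive definite: a local minimum.

local minimum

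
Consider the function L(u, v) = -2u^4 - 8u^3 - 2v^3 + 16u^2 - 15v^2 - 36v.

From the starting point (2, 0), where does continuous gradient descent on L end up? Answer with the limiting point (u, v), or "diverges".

L is separable, so gradient descent decouples: u follows -∂L/∂u, v follows -∂L/∂v.
∂L/∂u = -8u(u - 1)(u + 4); at u=2 this is -96, so u increases.
∂L/∂v = -6(v + 2)(v + 3); at v=0 this is -36, so v increases.
The u-coordinate has no critical point in that direction and runs off to infinity.

diverges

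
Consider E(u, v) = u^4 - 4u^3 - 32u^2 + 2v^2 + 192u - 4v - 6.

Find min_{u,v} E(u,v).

E(u,v) separates as P(u) + Q(v) − 6, so its minimum is min P + min Q − 6.
P'(u) = 4(u - 4)(u - 3)(u + 4) vanishes at u ∈ {-4, 3, 4}; Q'(v) = 4v - 4 vanishes at v ∈ {1}.
Local minima of P (where P''>0): P(-4)=-768, P(4)=256. Local minima of Q: Q(1)=-2.
So the global minimum of E is P(-4) + Q(1) − 6 = -768 − 2 − 6 = -776, attained at (-4, 1).

-776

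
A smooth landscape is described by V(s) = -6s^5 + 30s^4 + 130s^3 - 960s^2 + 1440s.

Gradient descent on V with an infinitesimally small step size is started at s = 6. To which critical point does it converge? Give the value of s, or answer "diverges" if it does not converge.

diverges

V'(s) = -30(s - 4)(s - 3)(s - 1)(s + 4), so V'(6) = -9000.
Gradient descent moves in the -V' direction, i.e. s is increasing.
There is no critical point above s=6, and V' keeps the same sign, so the iterate runs off to +∞.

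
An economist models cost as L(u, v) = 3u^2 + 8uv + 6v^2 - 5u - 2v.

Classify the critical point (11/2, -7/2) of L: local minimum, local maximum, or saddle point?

local minimum

The Hessian of L is constant: H = [[6, 8], [8, 12]].
det(H) = 6·12 − 8² = 8.
det(H) > 0 and tr(H) = 18 > 0, so H is positive definite and the point is a local minimum.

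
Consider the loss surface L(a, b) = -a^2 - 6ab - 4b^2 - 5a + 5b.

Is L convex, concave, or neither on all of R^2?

neither

L is quadratic, so its Hessian is the constant matrix H = [[-2, -6], [-6, -8]].
det(H) = -20, tr(H) = -10.
det(H) < 0, so H is indefinite: neither convex nor concave.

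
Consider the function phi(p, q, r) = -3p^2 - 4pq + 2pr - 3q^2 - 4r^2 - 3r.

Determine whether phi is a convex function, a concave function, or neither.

concave

phi is quadratic, so its Hessian is the constant matrix H = [[-6, -4, 2], [-4, -6, 0], [2, 0, -8]].
Leading principal minors: -6, 20, -136.
Signs alternate −, +, − ⇒ H ≺ 0 ⇒ concave.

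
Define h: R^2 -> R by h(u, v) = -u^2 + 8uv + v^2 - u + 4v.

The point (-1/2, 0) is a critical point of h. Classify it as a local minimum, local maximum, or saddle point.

saddle point

The Hessian of h is constant: H = [[-2, 8], [8, 2]].
det(H) = (-2)·2 − 8² = -68.
Since det(H) < 0, H is indefinite and the critical point is a saddle point.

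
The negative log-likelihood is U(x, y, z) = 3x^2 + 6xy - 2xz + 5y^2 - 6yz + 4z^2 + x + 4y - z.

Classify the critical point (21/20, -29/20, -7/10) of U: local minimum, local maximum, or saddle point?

local minimum

The Hessian is constant: H = [[6, 6, -2], [6, 10, -6], [-2, -6, 8]].
Leading principal minors: Δ₁ = 6, Δ₂ = 24, Δ₃ = 80.
All leading minors are positive, so H is positive definite: a local minimum.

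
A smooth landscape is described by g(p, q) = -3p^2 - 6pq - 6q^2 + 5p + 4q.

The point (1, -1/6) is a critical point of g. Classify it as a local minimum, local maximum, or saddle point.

The Hessian of g is constant: H = [[-6, -6], [-6, -12]].
det(H) = (-6)·(-12) − (-6)² = 36.
det(H) > 0 and tr(H) = -18 < 0, so H is negative definite and the point is a local maximum.

local maximum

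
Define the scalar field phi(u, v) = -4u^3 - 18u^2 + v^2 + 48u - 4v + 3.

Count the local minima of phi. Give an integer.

phi separates as a function of u plus a function of v, so ∇phi=0 decouples.
∂phi/∂u = -12(u - 1)(u + 4) = 0 at u ∈ {-4, 1}; ∂phi/∂v = 2(v - 2) = 0 at v ∈ {2}.
The Hessian is diagonal: diag(phi_uu, phi_vv). Second derivatives: phi_uu(-4)=60, phi_uu(1)=-60; phi_vv(2)=2.
Local minima occur where both diagonal entries positive: (-4, 2). Count: 1.

1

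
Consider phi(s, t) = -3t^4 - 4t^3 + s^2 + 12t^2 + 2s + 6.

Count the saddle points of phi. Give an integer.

2

phi separates as a function of s plus a function of t, so ∇phi=0 decouples.
∂phi/∂s = 2(s + 1) = 0 at s ∈ {-1}; ∂phi/∂t = -12t(t - 1)(t + 2) = 0 at t ∈ {-2, 0, 1}.
The Hessian is diagonal: diag(phi_ss, phi_tt). Second derivatives: phi_ss(-1)=2; phi_tt(-2)=-72, phi_tt(0)=24, phi_tt(1)=-36.
Saddle points occur where the two diagonal entries have opposite signs: (-1, -2), (-1, 1). Count: 2.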